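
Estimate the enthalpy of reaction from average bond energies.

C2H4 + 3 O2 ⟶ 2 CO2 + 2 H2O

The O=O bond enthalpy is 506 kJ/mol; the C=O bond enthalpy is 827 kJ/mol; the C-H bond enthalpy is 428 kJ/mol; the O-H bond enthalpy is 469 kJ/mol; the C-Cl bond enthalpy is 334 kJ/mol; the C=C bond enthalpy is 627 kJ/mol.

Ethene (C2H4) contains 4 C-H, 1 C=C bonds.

ΔH ≈ −1327 kJ

Bonds broken (reactants):
  C-H: 4 × 428 = 1712
  C=C: 1 × 627 = 627
  O=O: 3 × 506 = 1518
  Σ(broken) = 3857 kJ
Bonds formed (products):
  C=O: 4 × 827 = 3308
  O-H: 4 × 469 = 1876
  Σ(formed) = 5184 kJ
ΔH = Σ(broken) − Σ(formed) = 3857 − 5184 = −1327 kJ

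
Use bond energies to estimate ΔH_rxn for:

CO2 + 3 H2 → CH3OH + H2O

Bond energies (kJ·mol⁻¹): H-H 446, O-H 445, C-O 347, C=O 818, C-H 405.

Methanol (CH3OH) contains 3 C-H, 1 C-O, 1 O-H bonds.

ΔH ≈ +77 kJ

Bonds broken (reactants):
  C=O: 2 × 818 = 1636
  H-H: 3 × 446 = 1338
  Σ(broken) = 2974 kJ
Bonds formed (products):
  C-H: 3 × 405 = 1215
  C-O: 1 × 347 = 347
  O-H: 3 × 445 = 1335
  Σ(formed) = 2897 kJ
ΔH = Σ(broken) − Σ(formed) = 2974 − 2897 = +77 kJ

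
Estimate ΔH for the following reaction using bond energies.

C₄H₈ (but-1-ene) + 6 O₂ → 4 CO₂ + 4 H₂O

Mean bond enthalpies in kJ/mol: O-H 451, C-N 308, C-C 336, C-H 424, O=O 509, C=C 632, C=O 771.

ΔH ≈ −2026 kJ

Bonds broken (reactants):
  C-C: 2 × 336 = 672
  C-H: 8 × 424 = 3392
  C=C: 1 × 632 = 632
  O=O: 6 × 509 = 3054
  Σ(broken) = 7750 kJ
Bonds formed (products):
  C=O: 8 × 771 = 6168
  O-H: 8 × 451 = 3608
  Σ(formed) = 9776 kJ
ΔH = Σ(broken) − Σ(formed) = 7750 − 9776 = −2026 kJ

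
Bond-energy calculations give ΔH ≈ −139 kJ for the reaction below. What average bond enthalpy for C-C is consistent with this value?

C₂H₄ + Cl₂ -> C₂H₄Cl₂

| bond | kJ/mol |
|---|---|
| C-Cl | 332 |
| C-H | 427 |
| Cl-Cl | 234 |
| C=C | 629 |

Let D be the C-C bond energy.
Σ(broken) = 4×427 + 1×629 + 1×234 = 2571
Σ(formed) = 1×D + 2×332 + 4×427 = 2372 + D
ΔH = Σ(broken) − Σ(formed) = (2571) − (2372 + D) = +199 − D
Setting this equal to −139 kJ gives D = 338 kJ/mol.

D(C-C) ≈ 338 kJ/mol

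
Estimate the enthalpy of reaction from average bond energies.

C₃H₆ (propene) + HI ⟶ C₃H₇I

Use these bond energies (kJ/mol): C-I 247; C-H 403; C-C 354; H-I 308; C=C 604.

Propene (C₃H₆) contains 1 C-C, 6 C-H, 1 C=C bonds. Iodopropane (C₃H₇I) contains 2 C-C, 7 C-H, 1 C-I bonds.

ΔH ≈ −92 kJ

Bonds broken (reactants):
  C-C: 1 × 354 = 354
  C-H: 6 × 403 = 2418
  C=C: 1 × 604 = 604
  H-I: 1 × 308 = 308
  Σ(broken) = 3684 kJ
Bonds formed (products):
  C-C: 2 × 354 = 708
  C-H: 7 × 403 = 2821
  C-I: 1 × 247 = 247
  Σ(formed) = 3776 kJ
ΔH = Σ(broken) − Σ(formed) = 3684 − 3776 = −92 kJ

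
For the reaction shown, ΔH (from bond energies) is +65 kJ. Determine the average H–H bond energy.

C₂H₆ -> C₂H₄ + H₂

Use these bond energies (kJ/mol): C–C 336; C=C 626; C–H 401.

D(H–H) ≈ 447 kJ/mol

Let D be the H–H bond energy.
Σ(broken) = 1×336 + 6×401 = 2742
Σ(formed) = 4×401 + 1×626 + 1×D = 2230 + D
ΔH = Σ(broken) − Σ(formed) = (2742) − (2230 + D) = +512 − D
Setting this equal to +65 kJ gives D = 447 kJ/mol.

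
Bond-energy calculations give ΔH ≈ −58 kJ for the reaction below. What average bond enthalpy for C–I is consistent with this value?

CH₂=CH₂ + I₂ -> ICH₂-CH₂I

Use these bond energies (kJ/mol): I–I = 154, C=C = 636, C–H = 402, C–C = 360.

Let D be the C–I bond energy.
Σ(broken) = 4×402 + 1×636 + 1×154 = 2398
Σ(formed) = 1×360 + 4×402 + 2×D = 1968 + 2D
ΔH = Σ(broken) − Σ(formed) = (2398) − (1968 + 2D) = +430 − 2D
Setting this equal to −58 kJ gives 2D = 488, so D = 244 kJ/mol.

D(C–I) ≈ 244 kJ/mol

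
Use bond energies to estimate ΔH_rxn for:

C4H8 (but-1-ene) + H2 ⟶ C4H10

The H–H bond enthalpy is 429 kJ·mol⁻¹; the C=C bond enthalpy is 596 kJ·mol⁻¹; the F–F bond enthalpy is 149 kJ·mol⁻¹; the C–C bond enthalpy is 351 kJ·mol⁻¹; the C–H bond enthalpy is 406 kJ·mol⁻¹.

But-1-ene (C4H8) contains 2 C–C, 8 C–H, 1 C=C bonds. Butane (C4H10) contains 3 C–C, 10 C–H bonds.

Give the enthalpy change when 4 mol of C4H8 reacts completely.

Bonds broken (reactants):
  C–C: 2 × 351 = 702
  C–H: 8 × 406 = 3248
  C=C: 1 × 596 = 596
  H–H: 1 × 429 = 429
  Σ(broken) = 4975 kJ
Bonds formed (products):
  C–C: 3 × 351 = 1053
  C–H: 10 × 406 = 4060
  Σ(formed) = 5113 kJ
ΔH = Σ(broken) − Σ(formed) = 4975 − 5113 = −138 kJ
For 4× the reaction as written: 4 × (−138) = −552 kJ

ΔH = −552 kJ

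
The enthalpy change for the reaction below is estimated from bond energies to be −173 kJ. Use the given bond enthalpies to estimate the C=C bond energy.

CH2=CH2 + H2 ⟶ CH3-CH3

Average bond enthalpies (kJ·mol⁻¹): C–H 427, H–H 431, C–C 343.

Let D be the C=C bond energy.
Σ(broken) = 4×427 + 1×D + 1×431 = 2139 + D
Σ(formed) = 1×343 + 6×427 = 2905
ΔH = Σ(broken) − Σ(formed) = (2139 + D) − (2905) = −766 + D
Setting this equal to −173 kJ gives D = 593 kJ/mol.

D(C=C) ≈ 593 kJ/mol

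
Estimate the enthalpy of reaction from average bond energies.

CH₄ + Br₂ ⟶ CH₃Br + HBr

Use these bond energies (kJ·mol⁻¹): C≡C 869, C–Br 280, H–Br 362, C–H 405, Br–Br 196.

Bonds broken (reactants):
  Br–Br: 1 × 196 = 196
  C–H: 4 × 405 = 1620
  Σ(broken) = 1816 kJ
Bonds formed (products):
  C–Br: 1 × 280 = 280
  C–H: 3 × 405 = 1215
  H–Br: 1 × 362 = 362
  Σ(formed) = 1857 kJ
ΔH = Σ(broken) − Σ(formed) = 1816 − 1857 = −41 kJ

ΔH ≈ −41 kJ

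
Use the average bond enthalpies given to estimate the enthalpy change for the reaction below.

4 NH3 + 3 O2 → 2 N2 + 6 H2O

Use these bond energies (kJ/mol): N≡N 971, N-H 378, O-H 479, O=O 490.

ΔH ≈ −1684 kJ

Bonds broken (reactants):
  N-H: 12 × 378 = 4536
  O=O: 3 × 490 = 1470
  Σ(broken) = 6006 kJ
Bonds formed (products):
  N≡N: 2 × 971 = 1942
  O-H: 12 × 479 = 5748
  Σ(formed) = 7690 kJ
ΔH = Σ(broken) − Σ(formed) = 6006 − 7690 = −1684 kJ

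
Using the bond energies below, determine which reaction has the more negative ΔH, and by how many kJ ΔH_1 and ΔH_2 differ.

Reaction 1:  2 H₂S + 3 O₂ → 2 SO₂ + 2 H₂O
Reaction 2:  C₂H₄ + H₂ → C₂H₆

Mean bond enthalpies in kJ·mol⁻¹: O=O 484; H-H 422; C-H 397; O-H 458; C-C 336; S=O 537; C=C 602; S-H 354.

Reaction 1, by 1006 kJ

Reaction 1:
  Bonds broken (reactants):
    O=O: 3 × 484 = 1452
    S-H: 4 × 354 = 1416
    Σ(broken) = 2868 kJ
  Bonds formed (products):
    O-H: 4 × 458 = 1832
    S=O: 4 × 537 = 2148
    Σ(formed) = 3980 kJ
  ΔH_1 = 2868 − 3980 = −1112 kJ
Reaction 2:
  Bonds broken (reactants):
    C-H: 4 × 397 = 1588
    C=C: 1 × 602 = 602
    H-H: 1 × 422 = 422
    Σ(broken) = 2612 kJ
  Bonds formed (products):
    C-C: 1 × 336 = 336
    C-H: 6 × 397 = 2382
    Σ(formed) = 2718 kJ
  ΔH_2 = 2612 − 2718 = −106 kJ
ΔH_1 − ΔH_2 = −1006 kJ, so reaction 1 has the more negative ΔH; |ΔH_1 − ΔH_2| = 1006 kJ.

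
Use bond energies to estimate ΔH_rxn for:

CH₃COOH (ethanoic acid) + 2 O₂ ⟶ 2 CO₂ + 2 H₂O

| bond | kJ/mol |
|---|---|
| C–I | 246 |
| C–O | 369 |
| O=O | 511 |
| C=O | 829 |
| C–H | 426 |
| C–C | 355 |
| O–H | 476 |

ΔH ≈ −891 kJ

Bonds broken (reactants):
  C–C: 1 × 355 = 355
  C–H: 3 × 426 = 1278
  C–O: 1 × 369 = 369
  C=O: 1 × 829 = 829
  O–H: 1 × 476 = 476
  O=O: 2 × 511 = 1022
  Σ(broken) = 4329 kJ
Bonds formed (products):
  C=O: 4 × 829 = 3316
  O–H: 4 × 476 = 1904
  Σ(formed) = 5220 kJ
ΔH = Σ(broken) − Σ(formed) = 4329 − 5220 = −891 kJ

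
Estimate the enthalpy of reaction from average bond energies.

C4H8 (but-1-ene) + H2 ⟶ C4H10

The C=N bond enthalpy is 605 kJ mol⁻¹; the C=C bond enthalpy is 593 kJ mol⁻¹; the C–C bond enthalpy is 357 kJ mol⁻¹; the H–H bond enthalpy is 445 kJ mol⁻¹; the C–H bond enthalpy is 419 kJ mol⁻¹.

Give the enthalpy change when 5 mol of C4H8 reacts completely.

ΔH = −785 kJ

Bonds broken (reactants):
  C–C: 2 × 357 = 714
  C–H: 8 × 419 = 3352
  C=C: 1 × 593 = 593
  H–H: 1 × 445 = 445
  Σ(broken) = 5104 kJ
Bonds formed (products):
  C–C: 3 × 357 = 1071
  C–H: 10 × 419 = 4190
  Σ(formed) = 5261 kJ
ΔH = Σ(broken) − Σ(formed) = 5104 − 5261 = −157 kJ
For 5× the reaction as written: 5 × (−157) = −785 kJ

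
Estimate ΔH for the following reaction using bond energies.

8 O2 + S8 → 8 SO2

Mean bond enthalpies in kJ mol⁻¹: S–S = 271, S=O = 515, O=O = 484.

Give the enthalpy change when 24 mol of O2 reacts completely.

Bonds broken (reactants):
  O=O: 8 × 484 = 3872
  S–S: 8 × 271 = 2168
  Σ(broken) = 6040 kJ
Bonds formed (products):
  S=O: 16 × 515 = 8240
  Σ(formed) = 8240 kJ
ΔH = Σ(broken) − Σ(formed) = 6040 − 8240 = −2200 kJ
For 3× the reaction as written: 3 × (−2200) = −6600 kJ

ΔH = −6600 kJ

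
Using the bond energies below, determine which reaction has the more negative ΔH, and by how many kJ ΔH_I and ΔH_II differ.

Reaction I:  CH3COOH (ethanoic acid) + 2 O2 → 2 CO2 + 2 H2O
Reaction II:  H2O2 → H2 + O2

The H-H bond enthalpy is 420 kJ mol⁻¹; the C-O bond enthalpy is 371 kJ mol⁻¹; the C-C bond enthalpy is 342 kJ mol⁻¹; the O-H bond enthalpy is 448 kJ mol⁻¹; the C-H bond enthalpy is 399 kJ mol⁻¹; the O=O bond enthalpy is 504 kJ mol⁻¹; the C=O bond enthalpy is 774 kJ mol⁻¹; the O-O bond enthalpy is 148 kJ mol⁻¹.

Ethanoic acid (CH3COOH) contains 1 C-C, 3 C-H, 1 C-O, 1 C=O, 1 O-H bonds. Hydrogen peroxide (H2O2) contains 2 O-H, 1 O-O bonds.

Reaction I:
  Bonds broken (reactants):
    C-C: 1 × 342 = 342
    C-H: 3 × 399 = 1197
    C-O: 1 × 371 = 371
    C=O: 1 × 774 = 774
    O-H: 1 × 448 = 448
    O=O: 2 × 504 = 1008
    Σ(broken) = 4140 kJ
  Bonds formed (products):
    C=O: 4 × 774 = 3096
    O-H: 4 × 448 = 1792
    Σ(formed) = 4888 kJ
  ΔH_I = 4140 − 4888 = −748 kJ
Reaction II:
  Bonds broken (reactants):
    O-H: 2 × 448 = 896
    O-O: 1 × 148 = 148
    Σ(broken) = 1044 kJ
  Bonds formed (products):
    H-H: 1 × 420 = 420
    O=O: 1 × 504 = 504
    Σ(formed) = 924 kJ
  ΔH_II = 1044 − 924 = +120 kJ
ΔH_I − ΔH_II = −868 kJ, so reaction I has the more negative ΔH; |ΔH_I − ΔH_II| = 868 kJ.

Reaction I, by 868 kJ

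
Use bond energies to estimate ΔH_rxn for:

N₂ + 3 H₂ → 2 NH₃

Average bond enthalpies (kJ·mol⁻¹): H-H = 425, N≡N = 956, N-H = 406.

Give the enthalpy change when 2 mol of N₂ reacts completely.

Bonds broken (reactants):
  H-H: 3 × 425 = 1275
  N≡N: 1 × 956 = 956
  Σ(broken) = 2231 kJ
Bonds formed (products):
  N-H: 6 × 406 = 2436
  Σ(formed) = 2436 kJ
ΔH = Σ(broken) − Σ(formed) = 2231 − 2436 = −205 kJ
For 2× the reaction as written: 2 × (−205) = −410 kJ

ΔH = −410 kJ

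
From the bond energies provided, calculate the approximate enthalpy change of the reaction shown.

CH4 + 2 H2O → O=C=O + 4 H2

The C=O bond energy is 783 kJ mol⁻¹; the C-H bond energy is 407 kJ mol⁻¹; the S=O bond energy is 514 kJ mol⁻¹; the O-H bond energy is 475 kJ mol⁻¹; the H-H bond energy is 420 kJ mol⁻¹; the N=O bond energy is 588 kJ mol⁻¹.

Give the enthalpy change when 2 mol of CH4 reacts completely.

Bonds broken (reactants):
  C-H: 4 × 407 = 1628
  O-H: 4 × 475 = 1900
  Σ(broken) = 3528 kJ
Bonds formed (products):
  C=O: 2 × 783 = 1566
  H-H: 4 × 420 = 1680
  Σ(formed) = 3246 kJ
ΔH = Σ(broken) − Σ(formed) = 3528 − 3246 = +282 kJ
For 2× the reaction as written: 2 × (+282) = +564 kJ

ΔH = +564 kJ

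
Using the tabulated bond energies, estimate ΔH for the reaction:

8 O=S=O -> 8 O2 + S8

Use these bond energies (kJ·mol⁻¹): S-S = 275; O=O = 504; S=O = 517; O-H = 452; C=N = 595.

ΔH ≈ +2040 kJ

Bonds broken (reactants):
  S=O: 16 × 517 = 8272
  Σ(broken) = 8272 kJ
Bonds formed (products):
  O=O: 8 × 504 = 4032
  S-S: 8 × 275 = 2200
  Σ(formed) = 6232 kJ
ΔH = Σ(broken) − Σ(formed) = 8272 − 6232 = +2040 kJ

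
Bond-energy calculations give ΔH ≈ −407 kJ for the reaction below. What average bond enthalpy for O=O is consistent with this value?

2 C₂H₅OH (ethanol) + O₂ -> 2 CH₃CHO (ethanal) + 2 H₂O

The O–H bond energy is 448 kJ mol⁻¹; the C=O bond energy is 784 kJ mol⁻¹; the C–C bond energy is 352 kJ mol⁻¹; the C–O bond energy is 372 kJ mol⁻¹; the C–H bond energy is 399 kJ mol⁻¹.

D(O=O) ≈ 515 kJ/mol

Let D be the O=O bond energy.
Σ(broken) = 2×352 + 10×399 + 2×372 + 2×448 + 1×D = 6334 + D
Σ(formed) = 2×352 + 8×399 + 2×784 + 4×448 = 7256
ΔH = Σ(broken) − Σ(formed) = (6334 + D) − (7256) = −922 + D
Setting this equal to −407 kJ gives D = 515 kJ/mol.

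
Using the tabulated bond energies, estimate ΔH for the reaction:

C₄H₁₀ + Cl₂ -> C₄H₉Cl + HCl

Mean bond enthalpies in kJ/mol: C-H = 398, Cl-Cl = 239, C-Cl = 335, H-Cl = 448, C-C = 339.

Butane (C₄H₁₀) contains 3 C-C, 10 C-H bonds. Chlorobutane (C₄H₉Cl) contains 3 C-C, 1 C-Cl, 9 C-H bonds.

ΔH ≈ −146 kJ

Bonds broken (reactants):
  C-C: 3 × 339 = 1017
  C-H: 10 × 398 = 3980
  Cl-Cl: 1 × 239 = 239
  Σ(broken) = 5236 kJ
Bonds formed (products):
  C-C: 3 × 339 = 1017
  C-Cl: 1 × 335 = 335
  C-H: 9 × 398 = 3582
  H-Cl: 1 × 448 = 448
  Σ(formed) = 5382 kJ
ΔH = Σ(broken) − Σ(formed) = 5236 − 5382 = −146 kJ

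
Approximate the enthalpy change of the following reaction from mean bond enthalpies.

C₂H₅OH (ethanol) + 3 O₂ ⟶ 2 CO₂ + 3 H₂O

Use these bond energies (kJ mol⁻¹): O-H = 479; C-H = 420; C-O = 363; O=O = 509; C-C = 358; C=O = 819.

ΔH ≈ −1323 kJ

Bonds broken (reactants):
  C-C: 1 × 358 = 358
  C-H: 5 × 420 = 2100
  C-O: 1 × 363 = 363
  O-H: 1 × 479 = 479
  O=O: 3 × 509 = 1527
  Σ(broken) = 4827 kJ
Bonds formed (products):
  C=O: 4 × 819 = 3276
  O-H: 6 × 479 = 2874
  Σ(formed) = 6150 kJ
ΔH = Σ(broken) − Σ(formed) = 4827 − 6150 = −1323 kJ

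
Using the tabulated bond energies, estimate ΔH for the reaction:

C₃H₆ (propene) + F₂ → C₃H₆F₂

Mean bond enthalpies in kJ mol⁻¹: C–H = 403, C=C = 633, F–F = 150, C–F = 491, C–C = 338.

ΔH ≈ −537 kJ

Bonds broken (reactants):
  C–C: 1 × 338 = 338
  C–H: 6 × 403 = 2418
  C=C: 1 × 633 = 633
  F–F: 1 × 150 = 150
  Σ(broken) = 3539 kJ
Bonds formed (products):
  C–C: 2 × 338 = 676
  C–F: 2 × 491 = 982
  C–H: 6 × 403 = 2418
  Σ(formed) = 4076 kJ
ΔH = Σ(broken) − Σ(formed) = 3539 − 4076 = −537 kJ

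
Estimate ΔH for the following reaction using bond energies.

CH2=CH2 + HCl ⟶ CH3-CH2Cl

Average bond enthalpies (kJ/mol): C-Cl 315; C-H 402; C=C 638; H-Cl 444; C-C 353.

Bonds broken (reactants):
  C-H: 4 × 402 = 1608
  C=C: 1 × 638 = 638
  H-Cl: 1 × 444 = 444
  Σ(broken) = 2690 kJ
Bonds formed (products):
  C-C: 1 × 353 = 353
  C-Cl: 1 × 315 = 315
  C-H: 5 × 402 = 2010
  Σ(formed) = 2678 kJ
ΔH = Σ(broken) − Σ(formed) = 2690 − 2678 = +12 kJ

ΔH ≈ +12 kJ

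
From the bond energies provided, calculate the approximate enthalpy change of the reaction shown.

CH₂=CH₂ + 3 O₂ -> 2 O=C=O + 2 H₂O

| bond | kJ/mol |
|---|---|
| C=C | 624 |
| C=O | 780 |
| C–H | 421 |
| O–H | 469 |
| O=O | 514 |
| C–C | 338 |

Bonds broken (reactants):
  C–H: 4 × 421 = 1684
  C=C: 1 × 624 = 624
  O=O: 3 × 514 = 1542
  Σ(broken) = 3850 kJ
Bonds formed (products):
  C=O: 4 × 780 = 3120
  O–H: 4 × 469 = 1876
  Σ(formed) = 4996 kJ
ΔH = Σ(broken) − Σ(formed) = 3850 − 4996 = −1146 kJ

ΔH ≈ −1146 kJ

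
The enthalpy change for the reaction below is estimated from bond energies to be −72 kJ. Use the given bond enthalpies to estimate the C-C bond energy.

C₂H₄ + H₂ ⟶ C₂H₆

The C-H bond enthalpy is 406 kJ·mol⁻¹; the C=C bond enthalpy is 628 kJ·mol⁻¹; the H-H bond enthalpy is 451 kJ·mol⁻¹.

Let D be the C-C bond energy.
Σ(broken) = 4×406 + 1×628 + 1×451 = 2703
Σ(formed) = 1×D + 6×406 = 2436 + D
ΔH = Σ(broken) − Σ(formed) = (2703) − (2436 + D) = +267 − D
Setting this equal to −72 kJ gives D = 339 kJ/mol.

D(C-C) ≈ 339 kJ/mol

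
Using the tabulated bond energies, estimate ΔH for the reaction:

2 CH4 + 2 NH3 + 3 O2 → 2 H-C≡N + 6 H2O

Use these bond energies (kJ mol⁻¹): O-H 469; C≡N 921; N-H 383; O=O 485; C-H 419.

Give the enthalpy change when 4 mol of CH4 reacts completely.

Bonds broken (reactants):
  C-H: 8 × 419 = 3352
  N-H: 6 × 383 = 2298
  O=O: 3 × 485 = 1455
  Σ(broken) = 7105 kJ
Bonds formed (products):
  C≡N: 2 × 921 = 1842
  C-H: 2 × 419 = 838
  O-H: 12 × 469 = 5628
  Σ(formed) = 8308 kJ
ΔH = Σ(broken) − Σ(formed) = 7105 − 8308 = −1203 kJ
For 2× the reaction as written: 2 × (−1203) = −2406 kJ

ΔH = −2406 kJ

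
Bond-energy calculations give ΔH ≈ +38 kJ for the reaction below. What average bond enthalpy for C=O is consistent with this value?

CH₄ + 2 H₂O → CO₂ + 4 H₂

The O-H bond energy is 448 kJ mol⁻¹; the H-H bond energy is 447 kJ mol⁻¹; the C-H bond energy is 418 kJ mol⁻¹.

Let D be the C=O bond energy.
Σ(broken) = 4×418 + 4×448 = 3464
Σ(formed) = 2×D + 4×447 = 1788 + 2D
ΔH = Σ(broken) − Σ(formed) = (3464) − (1788 + 2D) = +1676 − 2D
Setting this equal to +38 kJ gives 2D = 1638, so D = 819 kJ/mol.

D(C=O) ≈ 819 kJ/mol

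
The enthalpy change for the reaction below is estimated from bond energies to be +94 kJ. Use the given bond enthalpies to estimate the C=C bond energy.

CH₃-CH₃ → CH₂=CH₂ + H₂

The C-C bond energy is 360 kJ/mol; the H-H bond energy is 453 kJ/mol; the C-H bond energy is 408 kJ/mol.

D(C=C) ≈ 629 kJ/mol

Let D be the C=C bond energy.
Σ(broken) = 1×360 + 6×408 = 2808
Σ(formed) = 4×408 + 1×D + 1×453 = 2085 + D
ΔH = Σ(broken) − Σ(formed) = (2808) − (2085 + D) = +723 − D
Setting this equal to +94 kJ gives D = 629 kJ/mol.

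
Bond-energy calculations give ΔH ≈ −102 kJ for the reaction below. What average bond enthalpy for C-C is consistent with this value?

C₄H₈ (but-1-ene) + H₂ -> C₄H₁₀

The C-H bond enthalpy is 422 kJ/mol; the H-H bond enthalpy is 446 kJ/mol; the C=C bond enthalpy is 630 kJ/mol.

D(C-C) ≈ 334 kJ/mol

Let D be the C-C bond energy.
Σ(broken) = 2×D + 8×422 + 1×630 + 1×446 = 4452 + 2D
Σ(formed) = 3×D + 10×422 = 4220 + 3D
ΔH = Σ(broken) − Σ(formed) = (4452 + 2D) − (4220 + 3D) = +232 − D
Setting this equal to −102 kJ gives D = 334 kJ/mol.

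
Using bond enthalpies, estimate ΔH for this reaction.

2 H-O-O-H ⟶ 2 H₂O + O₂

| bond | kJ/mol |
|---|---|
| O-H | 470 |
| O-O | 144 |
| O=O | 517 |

Bonds broken (reactants):
  O-H: 4 × 470 = 1880
  O-O: 2 × 144 = 288
  Σ(broken) = 2168 kJ
Bonds formed (products):
  O-H: 4 × 470 = 1880
  O=O: 1 × 517 = 517
  Σ(formed) = 2397 kJ
ΔH = Σ(broken) − Σ(formed) = 2168 − 2397 = −229 kJ

ΔH ≈ −229 kJ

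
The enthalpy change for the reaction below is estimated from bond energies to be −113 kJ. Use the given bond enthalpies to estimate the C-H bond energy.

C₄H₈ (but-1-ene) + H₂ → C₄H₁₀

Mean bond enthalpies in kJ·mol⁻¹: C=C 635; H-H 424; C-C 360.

D(C-H) ≈ 406 kJ/mol

Let D be the C-H bond energy.
Σ(broken) = 2×360 + 8×D + 1×635 + 1×424 = 1779 + 8D
Σ(formed) = 3×360 + 10×D = 1080 + 10D
ΔH = Σ(broken) − Σ(formed) = (1779 + 8D) − (1080 + 10D) = +699 − 2D
Setting this equal to −113 kJ gives 2D = 812, so D = 406 kJ/mol.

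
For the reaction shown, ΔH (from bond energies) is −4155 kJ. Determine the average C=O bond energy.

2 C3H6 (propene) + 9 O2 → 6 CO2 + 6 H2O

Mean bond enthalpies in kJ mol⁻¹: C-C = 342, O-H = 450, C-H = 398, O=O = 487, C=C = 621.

D(C=O) ≈ 820 kJ/mol

Let D be the C=O bond energy.
Σ(broken) = 2×342 + 12×398 + 2×621 + 9×487 = 11085
Σ(formed) = 12×D + 12×450 = 5400 + 12D
ΔH = Σ(broken) − Σ(formed) = (11085) − (5400 + 12D) = +5685 − 12D
Setting this equal to −4155 kJ gives 12D = 9840, so D = 820 kJ/mol.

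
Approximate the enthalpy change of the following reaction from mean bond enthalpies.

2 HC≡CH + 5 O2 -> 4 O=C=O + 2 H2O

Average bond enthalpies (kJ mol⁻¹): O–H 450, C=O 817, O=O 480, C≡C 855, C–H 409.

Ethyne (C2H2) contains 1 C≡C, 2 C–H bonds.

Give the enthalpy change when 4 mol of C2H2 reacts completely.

Bonds broken (reactants):
  C≡C: 2 × 855 = 1710
  C–H: 4 × 409 = 1636
  O=O: 5 × 480 = 2400
  Σ(broken) = 5746 kJ
Bonds formed (products):
  C=O: 8 × 817 = 6536
  O–H: 4 × 450 = 1800
  Σ(formed) = 8336 kJ
ΔH = Σ(broken) − Σ(formed) = 5746 − 8336 = −2590 kJ
For 2× the reaction as written: 2 × (−2590) = −5180 kJ

ΔH = −5180 kJ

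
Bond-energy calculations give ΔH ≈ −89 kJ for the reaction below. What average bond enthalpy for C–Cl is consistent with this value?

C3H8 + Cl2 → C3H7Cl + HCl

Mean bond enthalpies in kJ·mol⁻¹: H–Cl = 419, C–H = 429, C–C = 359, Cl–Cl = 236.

Let D be the C–Cl bond energy.
Σ(broken) = 2×359 + 8×429 + 1×236 = 4386
Σ(formed) = 2×359 + 1×D + 7×429 + 1×419 = 4140 + D
ΔH = Σ(broken) − Σ(formed) = (4386) − (4140 + D) = +246 − D
Setting this equal to −89 kJ gives D = 335 kJ/mol.

D(C–Cl) ≈ 335 kJ/mol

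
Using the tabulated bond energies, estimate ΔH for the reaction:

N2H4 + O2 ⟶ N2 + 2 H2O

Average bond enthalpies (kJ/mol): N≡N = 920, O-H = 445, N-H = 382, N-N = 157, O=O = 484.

ΔH ≈ −531 kJ

Bonds broken (reactants):
  N-H: 4 × 382 = 1528
  N-N: 1 × 157 = 157
  O=O: 1 × 484 = 484
  Σ(broken) = 2169 kJ
Bonds formed (products):
  N≡N: 1 × 920 = 920
  O-H: 4 × 445 = 1780
  Σ(formed) = 2700 kJ
ΔH = Σ(broken) − Σ(formed) = 2169 − 2700 = −531 kJ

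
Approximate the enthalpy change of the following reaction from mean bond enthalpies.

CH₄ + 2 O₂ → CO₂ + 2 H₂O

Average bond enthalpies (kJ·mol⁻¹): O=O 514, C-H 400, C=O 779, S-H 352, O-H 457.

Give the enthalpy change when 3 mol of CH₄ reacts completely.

ΔH = −2274 kJ

Bonds broken (reactants):
  C-H: 4 × 400 = 1600
  O=O: 2 × 514 = 1028
  Σ(broken) = 2628 kJ
Bonds formed (products):
  C=O: 2 × 779 = 1558
  O-H: 4 × 457 = 1828
  Σ(formed) = 3386 kJ
ΔH = Σ(broken) − Σ(formed) = 2628 − 3386 = −758 kJ
For 3× the reaction as written: 3 × (−758) = −2274 kJ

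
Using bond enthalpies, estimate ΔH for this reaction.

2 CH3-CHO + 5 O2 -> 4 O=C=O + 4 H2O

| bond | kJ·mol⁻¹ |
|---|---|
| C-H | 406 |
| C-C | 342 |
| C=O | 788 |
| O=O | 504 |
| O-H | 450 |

Bonds broken (reactants):
  C-C: 2 × 342 = 684
  C-H: 8 × 406 = 3248
  C=O: 2 × 788 = 1576
  O=O: 5 × 504 = 2520
  Σ(broken) = 8028 kJ
Bonds formed (products):
  C=O: 8 × 788 = 6304
  O-H: 8 × 450 = 3600
  Σ(formed) = 9904 kJ
ΔH = Σ(broken) − Σ(formed) = 8028 − 9904 = −1876 kJ

ΔH ≈ −1876 kJ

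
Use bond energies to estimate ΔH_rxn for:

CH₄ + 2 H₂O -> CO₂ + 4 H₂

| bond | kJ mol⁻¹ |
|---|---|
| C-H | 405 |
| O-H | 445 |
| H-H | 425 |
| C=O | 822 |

Bonds broken (reactants):
  C-H: 4 × 405 = 1620
  O-H: 4 × 445 = 1780
  Σ(broken) = 3400 kJ
Bonds formed (products):
  C=O: 2 × 822 = 1644
  H-H: 4 × 425 = 1700
  Σ(formed) = 3344 kJ
ΔH = Σ(broken) − Σ(formed) = 3400 − 3344 = +56 kJ

ΔH ≈ +56 kJ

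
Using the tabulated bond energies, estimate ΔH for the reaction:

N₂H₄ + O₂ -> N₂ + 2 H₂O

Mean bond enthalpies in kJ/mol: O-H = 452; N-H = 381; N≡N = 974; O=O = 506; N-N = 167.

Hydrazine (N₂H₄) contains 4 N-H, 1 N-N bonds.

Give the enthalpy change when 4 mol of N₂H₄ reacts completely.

Bonds broken (reactants):
  N-H: 4 × 381 = 1524
  N-N: 1 × 167 = 167
  O=O: 1 × 506 = 506
  Σ(broken) = 2197 kJ
Bonds formed (products):
  N≡N: 1 × 974 = 974
  O-H: 4 × 452 = 1808
  Σ(formed) = 2782 kJ
ΔH = Σ(broken) − Σ(formed) = 2197 − 2782 = −585 kJ
For 4× the reaction as written: 4 × (−585) = −2340 kJ

ΔH = −2340 kJ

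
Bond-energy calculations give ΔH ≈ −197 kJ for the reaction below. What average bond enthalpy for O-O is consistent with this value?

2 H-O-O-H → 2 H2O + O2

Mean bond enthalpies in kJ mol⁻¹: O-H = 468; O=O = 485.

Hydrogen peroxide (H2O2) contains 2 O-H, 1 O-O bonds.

Let D be the O-O bond energy.
Σ(broken) = 4×468 + 2×D = 1872 + 2D
Σ(formed) = 4×468 + 1×485 = 2357
ΔH = Σ(broken) − Σ(formed) = (1872 + 2D) − (2357) = −485 + 2D
Setting this equal to −197 kJ gives 2D = 288, so D = 144 kJ/mol.

D(O-O) ≈ 144 kJ/mol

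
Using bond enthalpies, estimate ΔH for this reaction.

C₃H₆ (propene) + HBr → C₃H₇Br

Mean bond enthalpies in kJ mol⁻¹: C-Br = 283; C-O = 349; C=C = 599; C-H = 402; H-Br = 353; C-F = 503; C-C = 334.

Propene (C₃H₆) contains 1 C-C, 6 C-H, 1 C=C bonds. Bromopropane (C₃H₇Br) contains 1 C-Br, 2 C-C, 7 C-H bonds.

ΔH ≈ −67 kJ

Bonds broken (reactants):
  C-C: 1 × 334 = 334
  C-H: 6 × 402 = 2412
  C=C: 1 × 599 = 599
  H-Br: 1 × 353 = 353
  Σ(broken) = 3698 kJ
Bonds formed (products):
  C-Br: 1 × 283 = 283
  C-C: 2 × 334 = 668
  C-H: 7 × 402 = 2814
  Σ(formed) = 3765 kJ
ΔH = Σ(broken) − Σ(formed) = 3698 − 3765 = −67 kJ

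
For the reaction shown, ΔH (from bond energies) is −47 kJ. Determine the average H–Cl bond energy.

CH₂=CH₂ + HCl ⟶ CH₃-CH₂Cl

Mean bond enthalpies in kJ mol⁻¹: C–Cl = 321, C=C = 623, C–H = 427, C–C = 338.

Let D be the H–Cl bond energy.
Σ(broken) = 4×427 + 1×623 + 1×D = 2331 + D
Σ(formed) = 1×338 + 1×321 + 5×427 = 2794
ΔH = Σ(broken) − Σ(formed) = (2331 + D) − (2794) = −463 + D
Setting this equal to −47 kJ gives D = 416 kJ/mol.

D(H–Cl) ≈ 416 kJ/mol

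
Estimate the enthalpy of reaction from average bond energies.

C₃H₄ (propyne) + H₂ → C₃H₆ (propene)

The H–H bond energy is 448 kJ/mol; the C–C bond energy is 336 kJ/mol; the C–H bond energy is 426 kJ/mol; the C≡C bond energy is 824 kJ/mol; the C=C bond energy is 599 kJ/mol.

Bonds broken (reactants):
  C≡C: 1 × 824 = 824
  C–C: 1 × 336 = 336
  C–H: 4 × 426 = 1704
  H–H: 1 × 448 = 448
  Σ(broken) = 3312 kJ
Bonds formed (products):
  C–C: 1 × 336 = 336
  C–H: 6 × 426 = 2556
  C=C: 1 × 599 = 599
  Σ(formed) = 3491 kJ
ΔH = Σ(broken) − Σ(formed) = 3312 − 3491 = −179 kJ

ΔH ≈ −179 kJ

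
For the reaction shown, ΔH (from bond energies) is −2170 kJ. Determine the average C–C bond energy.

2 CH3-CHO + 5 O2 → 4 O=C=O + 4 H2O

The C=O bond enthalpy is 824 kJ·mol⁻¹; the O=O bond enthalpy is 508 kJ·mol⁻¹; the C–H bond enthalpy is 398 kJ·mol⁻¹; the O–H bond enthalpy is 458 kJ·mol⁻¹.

D(C–C) ≈ 357 kJ/mol

Let D be the C–C bond energy.
Σ(broken) = 2×D + 8×398 + 2×824 + 5×508 = 7372 + 2D
Σ(formed) = 8×824 + 8×458 = 10256
ΔH = Σ(broken) − Σ(formed) = (7372 + 2D) − (10256) = −2884 + 2D
Setting this equal to −2170 kJ gives 2D = 714, so D = 357 kJ/mol.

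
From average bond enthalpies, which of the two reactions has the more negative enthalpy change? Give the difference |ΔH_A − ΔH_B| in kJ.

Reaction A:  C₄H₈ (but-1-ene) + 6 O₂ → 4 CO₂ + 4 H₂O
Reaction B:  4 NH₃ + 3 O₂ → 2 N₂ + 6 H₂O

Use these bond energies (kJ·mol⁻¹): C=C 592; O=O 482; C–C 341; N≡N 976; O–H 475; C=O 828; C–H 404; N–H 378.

Reaction A, by 1356 kJ

Reaction A:
  Bonds broken (reactants):
    C–C: 2 × 341 = 682
    C–H: 8 × 404 = 3232
    C=C: 1 × 592 = 592
    O=O: 6 × 482 = 2892
    Σ(broken) = 7398 kJ
  Bonds formed (products):
    C=O: 8 × 828 = 6624
    O–H: 8 × 475 = 3800
    Σ(formed) = 10424 kJ
  ΔH_A = 7398 − 10424 = −3026 kJ
Reaction B:
  Bonds broken (reactants):
    N–H: 12 × 378 = 4536
    O=O: 3 × 482 = 1446
    Σ(broken) = 5982 kJ
  Bonds formed (products):
    N≡N: 2 × 976 = 1952
    O–H: 12 × 475 = 5700
    Σ(formed) = 7652 kJ
  ΔH_B = 5982 − 7652 = −1670 kJ
ΔH_A − ΔH_B = −1356 kJ, so reaction A has the more negative ΔH; |ΔH_A − ΔH_B| = 1356 kJ.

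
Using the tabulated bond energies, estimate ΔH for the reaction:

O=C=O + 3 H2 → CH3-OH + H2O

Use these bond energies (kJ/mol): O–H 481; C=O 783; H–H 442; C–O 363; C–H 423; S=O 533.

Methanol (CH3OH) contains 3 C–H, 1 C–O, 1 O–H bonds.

Bonds broken (reactants):
  C=O: 2 × 783 = 1566
  H–H: 3 × 442 = 1326
  Σ(broken) = 2892 kJ
Bonds formed (products):
  C–H: 3 × 423 = 1269
  C–O: 1 × 363 = 363
  O–H: 3 × 481 = 1443
  Σ(formed) = 3075 kJ
ΔH = Σ(broken) − Σ(formed) = 2892 − 3075 = −183 kJ

ΔH ≈ −183 kJ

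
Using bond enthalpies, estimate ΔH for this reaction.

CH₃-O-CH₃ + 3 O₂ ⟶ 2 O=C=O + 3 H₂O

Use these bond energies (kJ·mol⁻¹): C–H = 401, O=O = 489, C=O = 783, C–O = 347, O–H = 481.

Bonds broken (reactants):
  C–H: 6 × 401 = 2406
  C–O: 2 × 347 = 694
  O=O: 3 × 489 = 1467
  Σ(broken) = 4567 kJ
Bonds formed (products):
  C=O: 4 × 783 = 3132
  O–H: 6 × 481 = 2886
  Σ(formed) = 6018 kJ
ΔH = Σ(broken) − Σ(formed) = 4567 − 6018 = −1451 kJ

ΔH ≈ −1451 kJ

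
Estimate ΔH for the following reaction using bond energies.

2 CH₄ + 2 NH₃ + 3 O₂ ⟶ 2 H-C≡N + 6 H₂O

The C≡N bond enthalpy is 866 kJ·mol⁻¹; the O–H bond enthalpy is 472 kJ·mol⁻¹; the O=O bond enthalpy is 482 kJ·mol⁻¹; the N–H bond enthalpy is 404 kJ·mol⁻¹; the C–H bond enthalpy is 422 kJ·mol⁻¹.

ΔH ≈ −994 kJ

Bonds broken (reactants):
  C–H: 8 × 422 = 3376
  N–H: 6 × 404 = 2424
  O=O: 3 × 482 = 1446
  Σ(broken) = 7246 kJ
Bonds formed (products):
  C≡N: 2 × 866 = 1732
  C–H: 2 × 422 = 844
  O–H: 12 × 472 = 5664
  Σ(formed) = 8240 kJ
ΔH = Σ(broken) − Σ(formed) = 7246 − 8240 = −994 kJ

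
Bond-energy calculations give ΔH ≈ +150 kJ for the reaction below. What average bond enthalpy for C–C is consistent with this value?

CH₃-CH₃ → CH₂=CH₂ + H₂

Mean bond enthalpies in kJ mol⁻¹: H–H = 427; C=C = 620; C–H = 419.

D(C–C) ≈ 359 kJ/mol

Let D be the C–C bond energy.
Σ(broken) = 1×D + 6×419 = 2514 + D
Σ(formed) = 4×419 + 1×620 + 1×427 = 2723
ΔH = Σ(broken) − Σ(formed) = (2514 + D) − (2723) = −209 + D
Setting this equal to +150 kJ gives D = 359 kJ/mol.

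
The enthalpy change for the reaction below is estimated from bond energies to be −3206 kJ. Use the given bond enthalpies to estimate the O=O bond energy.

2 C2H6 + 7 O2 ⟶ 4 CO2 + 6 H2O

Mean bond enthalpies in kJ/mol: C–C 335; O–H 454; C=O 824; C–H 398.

Let D be the O=O bond energy.
Σ(broken) = 2×335 + 12×398 + 7×D = 5446 + 7D
Σ(formed) = 8×824 + 12×454 = 12040
ΔH = Σ(broken) − Σ(formed) = (5446 + 7D) − (12040) = −6594 + 7D
Setting this equal to −3206 kJ gives 7D = 3388, so D = 484 kJ/mol.

D(O=O) ≈ 484 kJ/mol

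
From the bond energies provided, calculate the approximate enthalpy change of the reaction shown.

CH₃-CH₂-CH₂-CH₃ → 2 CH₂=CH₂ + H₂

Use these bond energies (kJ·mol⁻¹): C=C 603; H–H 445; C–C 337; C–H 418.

Bonds broken (reactants):
  C–C: 3 × 337 = 1011
  C–H: 10 × 418 = 4180
  Σ(broken) = 5191 kJ
Bonds formed (products):
  C–H: 8 × 418 = 3344
  C=C: 2 × 603 = 1206
  H–H: 1 × 445 = 445
  Σ(formed) = 4995 kJ
ΔH = Σ(broken) − Σ(formed) = 5191 − 4995 = +196 kJ

ΔH ≈ +196 kJ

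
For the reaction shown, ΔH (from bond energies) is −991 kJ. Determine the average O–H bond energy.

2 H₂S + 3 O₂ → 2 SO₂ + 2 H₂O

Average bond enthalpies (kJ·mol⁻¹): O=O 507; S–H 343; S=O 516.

Let D be the O–H bond energy.
Σ(broken) = 3×507 + 4×343 = 2893
Σ(formed) = 4×D + 4×516 = 2064 + 4D
ΔH = Σ(broken) − Σ(formed) = (2893) − (2064 + 4D) = +829 − 4D
Setting this equal to −991 kJ gives 4D = 1820, so D = 455 kJ/mol.

D(O–H) ≈ 455 kJ/mol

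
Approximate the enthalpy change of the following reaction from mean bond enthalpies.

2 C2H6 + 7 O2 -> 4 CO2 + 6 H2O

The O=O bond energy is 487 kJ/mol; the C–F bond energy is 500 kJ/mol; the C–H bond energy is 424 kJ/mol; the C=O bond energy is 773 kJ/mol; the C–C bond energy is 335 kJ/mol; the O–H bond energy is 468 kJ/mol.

Bonds broken (reactants):
  C–C: 2 × 335 = 670
  C–H: 12 × 424 = 5088
  O=O: 7 × 487 = 3409
  Σ(broken) = 9167 kJ
Bonds formed (products):
  C=O: 8 × 773 = 6184
  O–H: 12 × 468 = 5616
  Σ(formed) = 11800 kJ
ΔH = Σ(broken) − Σ(formed) = 9167 − 11800 = −2633 kJ

ΔH ≈ −2633 kJ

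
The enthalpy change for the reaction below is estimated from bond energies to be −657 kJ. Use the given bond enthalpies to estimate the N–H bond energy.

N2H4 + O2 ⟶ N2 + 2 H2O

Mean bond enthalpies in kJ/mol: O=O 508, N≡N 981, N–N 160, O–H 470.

Let D be the N–H bond energy.
Σ(broken) = 4×D + 1×160 + 1×508 = 668 + 4D
Σ(formed) = 1×981 + 4×470 = 2861
ΔH = Σ(broken) − Σ(formed) = (668 + 4D) − (2861) = −2193 + 4D
Setting this equal to −657 kJ gives 4D = 1536, so D = 384 kJ/mol.

D(N–H) ≈ 384 kJ/mol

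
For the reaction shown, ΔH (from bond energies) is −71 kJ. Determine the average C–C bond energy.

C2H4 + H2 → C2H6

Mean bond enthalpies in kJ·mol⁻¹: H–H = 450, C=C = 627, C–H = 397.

D(C–C) ≈ 354 kJ/mol

Let D be the C–C bond energy.
Σ(broken) = 4×397 + 1×627 + 1×450 = 2665
Σ(formed) = 1×D + 6×397 = 2382 + D
ΔH = Σ(broken) − Σ(formed) = (2665) − (2382 + D) = +283 − D
Setting this equal to −71 kJ gives D = 354 kJ/mol.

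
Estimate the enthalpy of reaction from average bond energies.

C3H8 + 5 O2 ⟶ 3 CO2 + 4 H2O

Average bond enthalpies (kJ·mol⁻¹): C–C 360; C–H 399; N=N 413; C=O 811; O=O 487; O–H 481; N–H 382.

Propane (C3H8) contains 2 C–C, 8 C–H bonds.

ΔH ≈ −2367 kJ

Bonds broken (reactants):
  C–C: 2 × 360 = 720
  C–H: 8 × 399 = 3192
  O=O: 5 × 487 = 2435
  Σ(broken) = 6347 kJ
Bonds formed (products):
  C=O: 6 × 811 = 4866
  O–H: 8 × 481 = 3848
  Σ(formed) = 8714 kJ
ΔH = Σ(broken) − Σ(formed) = 6347 − 8714 = −2367 kJ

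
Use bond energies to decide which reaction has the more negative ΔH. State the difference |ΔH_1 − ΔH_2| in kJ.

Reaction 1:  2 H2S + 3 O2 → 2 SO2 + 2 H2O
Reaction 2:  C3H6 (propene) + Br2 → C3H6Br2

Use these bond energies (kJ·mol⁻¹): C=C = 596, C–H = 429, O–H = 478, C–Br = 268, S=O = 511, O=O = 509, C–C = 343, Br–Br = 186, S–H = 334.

Reaction 1:
  Bonds broken (reactants):
    O=O: 3 × 509 = 1527
    S–H: 4 × 334 = 1336
    Σ(broken) = 2863 kJ
  Bonds formed (products):
    O–H: 4 × 478 = 1912
    S=O: 4 × 511 = 2044
    Σ(formed) = 3956 kJ
  ΔH_1 = 2863 − 3956 = −1093 kJ
Reaction 2:
  Bonds broken (reactants):
    Br–Br: 1 × 186 = 186
    C–C: 1 × 343 = 343
    C–H: 6 × 429 = 2574
    C=C: 1 × 596 = 596
    Σ(broken) = 3699 kJ
  Bonds formed (products):
    C–Br: 2 × 268 = 536
    C–C: 2 × 343 = 686
    C–H: 6 × 429 = 2574
    Σ(formed) = 3796 kJ
  ΔH_2 = 3699 − 3796 = −97 kJ
ΔH_1 − ΔH_2 = −996 kJ, so reaction 1 has the more negative ΔH; |ΔH_1 − ΔH_2| = 996 kJ.

Reaction 1, by 996 kJ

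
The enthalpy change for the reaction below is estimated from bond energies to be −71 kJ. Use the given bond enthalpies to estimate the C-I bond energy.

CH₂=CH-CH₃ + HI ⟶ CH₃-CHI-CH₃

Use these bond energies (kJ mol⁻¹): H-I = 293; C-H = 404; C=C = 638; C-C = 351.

Let D be the C-I bond energy.
Σ(broken) = 1×351 + 6×404 + 1×638 + 1×293 = 3706
Σ(formed) = 2×351 + 7×404 + 1×D = 3530 + D
ΔH = Σ(broken) − Σ(formed) = (3706) − (3530 + D) = +176 − D
Setting this equal to −71 kJ gives D = 247 kJ/mol.

D(C-I) ≈ 247 kJ/mol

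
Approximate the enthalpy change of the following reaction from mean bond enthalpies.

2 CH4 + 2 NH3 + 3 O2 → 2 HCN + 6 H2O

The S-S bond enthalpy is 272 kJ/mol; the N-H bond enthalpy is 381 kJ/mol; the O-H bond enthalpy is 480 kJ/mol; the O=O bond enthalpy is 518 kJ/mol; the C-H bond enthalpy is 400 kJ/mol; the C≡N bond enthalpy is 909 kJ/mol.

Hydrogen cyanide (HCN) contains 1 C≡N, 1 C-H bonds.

ΔH ≈ −1338 kJ

Bonds broken (reactants):
  C-H: 8 × 400 = 3200
  N-H: 6 × 381 = 2286
  O=O: 3 × 518 = 1554
  Σ(broken) = 7040 kJ
Bonds formed (products):
  C≡N: 2 × 909 = 1818
  C-H: 2 × 400 = 800
  O-H: 12 × 480 = 5760
  Σ(formed) = 8378 kJ
ΔH = Σ(broken) − Σ(formed) = 7040 − 8378 = −1338 kJ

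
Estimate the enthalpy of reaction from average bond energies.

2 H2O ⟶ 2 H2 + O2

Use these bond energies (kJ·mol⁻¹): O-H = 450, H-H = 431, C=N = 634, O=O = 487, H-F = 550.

Bonds broken (reactants):
  O-H: 4 × 450 = 1800
  Σ(broken) = 1800 kJ
Bonds formed (products):
  H-H: 2 × 431 = 862
  O=O: 1 × 487 = 487
  Σ(formed) = 1349 kJ
ΔH = Σ(broken) − Σ(formed) = 1800 − 1349 = +451 kJ

ΔH ≈ +451 kJ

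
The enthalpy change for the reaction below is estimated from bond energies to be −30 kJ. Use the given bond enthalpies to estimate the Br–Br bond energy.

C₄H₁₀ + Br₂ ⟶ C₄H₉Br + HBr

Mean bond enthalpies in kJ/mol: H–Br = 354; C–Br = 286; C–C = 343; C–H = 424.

D(Br–Br) ≈ 186 kJ/mol

Let D be the Br–Br bond energy.
Σ(broken) = 1×D + 3×343 + 10×424 = 5269 + D
Σ(formed) = 1×286 + 3×343 + 9×424 + 1×354 = 5485
ΔH = Σ(broken) − Σ(formed) = (5269 + D) − (5485) = −216 + D
Setting this equal to −30 kJ gives D = 186 kJ/mol.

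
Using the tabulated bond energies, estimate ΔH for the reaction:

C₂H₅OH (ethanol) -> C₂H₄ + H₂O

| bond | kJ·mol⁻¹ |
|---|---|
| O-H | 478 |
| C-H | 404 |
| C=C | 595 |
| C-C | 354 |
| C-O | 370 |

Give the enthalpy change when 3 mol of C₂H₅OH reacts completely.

ΔH = +165 kJ

Bonds broken (reactants):
  C-C: 1 × 354 = 354
  C-H: 5 × 404 = 2020
  C-O: 1 × 370 = 370
  O-H: 1 × 478 = 478
  Σ(broken) = 3222 kJ
Bonds formed (products):
  C-H: 4 × 404 = 1616
  C=C: 1 × 595 = 595
  O-H: 2 × 478 = 956
  Σ(formed) = 3167 kJ
ΔH = Σ(broken) − Σ(formed) = 3222 − 3167 = +55 kJ
For 3× the reaction as written: 3 × (+55) = +165 kJ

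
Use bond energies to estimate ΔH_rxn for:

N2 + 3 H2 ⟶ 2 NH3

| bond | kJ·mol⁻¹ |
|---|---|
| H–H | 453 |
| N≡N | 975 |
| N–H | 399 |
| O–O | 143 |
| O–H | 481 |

Bonds broken (reactants):
  H–H: 3 × 453 = 1359
  N≡N: 1 × 975 = 975
  Σ(broken) = 2334 kJ
Bonds formed (products):
  N–H: 6 × 399 = 2394
  Σ(formed) = 2394 kJ
ΔH = Σ(broken) − Σ(formed) = 2334 − 2394 = −60 kJ

ΔH ≈ −60 kJ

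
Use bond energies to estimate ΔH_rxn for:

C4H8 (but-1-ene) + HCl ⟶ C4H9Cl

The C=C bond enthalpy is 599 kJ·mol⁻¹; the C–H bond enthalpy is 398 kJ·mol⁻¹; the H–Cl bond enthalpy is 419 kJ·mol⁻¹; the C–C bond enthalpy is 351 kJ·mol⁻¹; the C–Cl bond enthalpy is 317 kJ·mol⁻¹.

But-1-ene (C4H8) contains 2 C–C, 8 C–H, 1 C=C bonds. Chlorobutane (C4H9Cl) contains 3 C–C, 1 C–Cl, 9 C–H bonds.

ΔH ≈ −48 kJ

Bonds broken (reactants):
  C–C: 2 × 351 = 702
  C–H: 8 × 398 = 3184
  C=C: 1 × 599 = 599
  H–Cl: 1 × 419 = 419
  Σ(broken) = 4904 kJ
Bonds formed (products):
  C–C: 3 × 351 = 1053
  C–Cl: 1 × 317 = 317
  C–H: 9 × 398 = 3582
  Σ(formed) = 4952 kJ
ΔH = Σ(broken) − Σ(formed) = 4904 − 4952 = −48 kJ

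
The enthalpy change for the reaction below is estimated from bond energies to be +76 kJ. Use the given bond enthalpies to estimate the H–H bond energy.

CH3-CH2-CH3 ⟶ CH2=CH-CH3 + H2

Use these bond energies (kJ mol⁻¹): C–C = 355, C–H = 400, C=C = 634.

D(H–H) ≈ 445 kJ/mol

Let D be the H–H bond energy.
Σ(broken) = 2×355 + 8×400 = 3910
Σ(formed) = 1×355 + 6×400 + 1×634 + 1×D = 3389 + D
ΔH = Σ(broken) − Σ(formed) = (3910) − (3389 + D) = +521 − D
Setting this equal to +76 kJ gives D = 445 kJ/mol.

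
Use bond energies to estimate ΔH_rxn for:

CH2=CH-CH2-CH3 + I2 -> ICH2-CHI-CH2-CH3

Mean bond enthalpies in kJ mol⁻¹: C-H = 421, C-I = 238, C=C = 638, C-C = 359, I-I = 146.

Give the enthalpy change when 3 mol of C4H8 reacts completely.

Bonds broken (reactants):
  C-C: 2 × 359 = 718
  C-H: 8 × 421 = 3368
  C=C: 1 × 638 = 638
  I-I: 1 × 146 = 146
  Σ(broken) = 4870 kJ
Bonds formed (products):
  C-C: 3 × 359 = 1077
  C-H: 8 × 421 = 3368
  C-I: 2 × 238 = 476
  Σ(formed) = 4921 kJ
ΔH = Σ(broken) − Σ(formed) = 4870 − 4921 = −51 kJ
For 3× the reaction as written: 3 × (−51) = −153 kJ

ΔH = −153 kJ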